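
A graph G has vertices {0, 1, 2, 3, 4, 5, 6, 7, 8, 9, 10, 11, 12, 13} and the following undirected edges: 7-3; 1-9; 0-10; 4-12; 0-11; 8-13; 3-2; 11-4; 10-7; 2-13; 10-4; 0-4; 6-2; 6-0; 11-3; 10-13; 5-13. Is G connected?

Component: {1, 9}
Component: {0, 2, 3, 4, 5, 6, 7, 8, 10, 11, 12, 13}
There are 2 separate components, so the graph is not connected.

No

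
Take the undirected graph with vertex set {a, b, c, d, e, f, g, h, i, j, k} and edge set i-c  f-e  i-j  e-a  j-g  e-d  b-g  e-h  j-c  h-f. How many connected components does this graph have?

Component: {k}
Component: {a, d, e, f, h}
Component: {b, c, g, i, j}

3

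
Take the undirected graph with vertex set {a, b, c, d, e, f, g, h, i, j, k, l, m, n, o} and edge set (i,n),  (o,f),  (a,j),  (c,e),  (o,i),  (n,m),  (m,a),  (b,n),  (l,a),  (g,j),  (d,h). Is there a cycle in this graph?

The graph has 15 vertices, 11 edges, and 4 connected components.
A forest on 15 vertices with 4 components has exactly 11 edges, which matches — so no cycle.

No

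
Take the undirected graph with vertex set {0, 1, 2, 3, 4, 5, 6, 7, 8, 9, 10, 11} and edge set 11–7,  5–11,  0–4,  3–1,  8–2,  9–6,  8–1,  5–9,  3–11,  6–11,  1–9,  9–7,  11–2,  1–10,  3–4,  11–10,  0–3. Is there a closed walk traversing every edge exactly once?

Yes

Degrees: 0:2, 1:4, 2:2, 3:4, 4:2, 5:2, 6:2, 7:2, 8:2, 9:4, 10:2, 11:6
Every vertex has even degree and the edges form a single connected piece, so an Eulerian circuit exists.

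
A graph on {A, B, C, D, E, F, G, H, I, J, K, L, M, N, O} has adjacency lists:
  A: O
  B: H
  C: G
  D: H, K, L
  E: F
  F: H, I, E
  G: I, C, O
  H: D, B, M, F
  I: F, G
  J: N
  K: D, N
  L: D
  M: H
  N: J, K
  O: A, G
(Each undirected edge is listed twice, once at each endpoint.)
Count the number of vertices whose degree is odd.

Degrees: A:1, B:1, C:1, D:3, E:1, F:3, G:3, H:4, I:2, J:1, K:2, L:1, M:1, N:2, O:2
Odd-degree vertices: A, B, C, D, E, F, G, J, L, M.

10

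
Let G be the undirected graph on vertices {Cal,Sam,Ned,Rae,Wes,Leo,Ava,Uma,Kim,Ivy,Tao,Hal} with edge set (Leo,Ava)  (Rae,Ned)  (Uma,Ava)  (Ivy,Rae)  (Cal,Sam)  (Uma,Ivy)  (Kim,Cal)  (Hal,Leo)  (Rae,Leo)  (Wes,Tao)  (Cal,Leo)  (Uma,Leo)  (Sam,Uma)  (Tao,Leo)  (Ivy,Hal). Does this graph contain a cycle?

|V| = 12, |E| = 15, number of components = 1.
Since 15 > 12 - 1, a cycle must exist; for instance Cal-Leo-Rae-Ivy-Uma-Sam-Cal.

Yes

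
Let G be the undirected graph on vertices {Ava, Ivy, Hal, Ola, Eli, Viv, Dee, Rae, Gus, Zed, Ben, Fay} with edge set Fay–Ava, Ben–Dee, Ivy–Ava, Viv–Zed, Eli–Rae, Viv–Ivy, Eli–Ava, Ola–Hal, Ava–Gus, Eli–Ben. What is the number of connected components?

Component: {Hal, Ola}
Component: {Ava, Ivy, Eli, Viv, Dee, Rae, Gus, Zed, Ben, Fay}

2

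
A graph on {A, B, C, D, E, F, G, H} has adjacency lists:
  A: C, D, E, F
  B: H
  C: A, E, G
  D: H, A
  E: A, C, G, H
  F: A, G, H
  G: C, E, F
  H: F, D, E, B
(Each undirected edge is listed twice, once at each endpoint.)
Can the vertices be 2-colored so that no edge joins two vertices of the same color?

No

The cycle E-C-A-E has length 3, which is odd, so the graph is not bipartite.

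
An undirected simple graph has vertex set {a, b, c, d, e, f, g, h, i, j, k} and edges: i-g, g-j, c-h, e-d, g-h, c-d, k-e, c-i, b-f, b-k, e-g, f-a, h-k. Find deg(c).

Neighbors of c: d, h, i.

3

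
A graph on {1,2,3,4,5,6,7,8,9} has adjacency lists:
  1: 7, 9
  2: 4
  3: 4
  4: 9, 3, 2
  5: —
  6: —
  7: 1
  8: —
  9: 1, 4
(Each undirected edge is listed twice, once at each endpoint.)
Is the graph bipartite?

Color {2, 3, 5, 6, 7, 8, 9} black and {1, 4} white. No edge joins two same-colored vertices, so the graph is bipartite.

Yes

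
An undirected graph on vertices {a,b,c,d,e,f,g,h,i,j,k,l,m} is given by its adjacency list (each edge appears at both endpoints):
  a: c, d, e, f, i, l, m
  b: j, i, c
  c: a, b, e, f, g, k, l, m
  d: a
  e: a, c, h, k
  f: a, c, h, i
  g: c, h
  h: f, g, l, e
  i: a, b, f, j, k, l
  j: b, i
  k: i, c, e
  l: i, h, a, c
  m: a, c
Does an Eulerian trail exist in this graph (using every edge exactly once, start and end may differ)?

Degrees: a:7, b:3, c:8, d:1, e:4, f:4, g:2, h:4, i:6, j:2, k:3, l:4, m:2
Odd-degree vertices: a, b, d, k (4 total).
An Eulerian trail requires 0 or 2 odd-degree vertices; here there are 4.

No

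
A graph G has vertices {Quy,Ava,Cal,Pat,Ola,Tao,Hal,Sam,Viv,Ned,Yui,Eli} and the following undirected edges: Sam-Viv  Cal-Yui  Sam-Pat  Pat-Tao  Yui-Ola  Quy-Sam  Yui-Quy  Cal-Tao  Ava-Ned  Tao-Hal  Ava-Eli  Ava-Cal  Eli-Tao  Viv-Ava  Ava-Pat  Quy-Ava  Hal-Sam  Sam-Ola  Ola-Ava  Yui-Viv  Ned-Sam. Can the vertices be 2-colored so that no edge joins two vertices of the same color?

Yes

Partition the vertices as {Ava, Tao, Sam, Yui} vs {Quy, Cal, Pat, Ola, Hal, Viv, Ned, Eli}. Each listed edge has one endpoint in each part, so the graph is bipartite.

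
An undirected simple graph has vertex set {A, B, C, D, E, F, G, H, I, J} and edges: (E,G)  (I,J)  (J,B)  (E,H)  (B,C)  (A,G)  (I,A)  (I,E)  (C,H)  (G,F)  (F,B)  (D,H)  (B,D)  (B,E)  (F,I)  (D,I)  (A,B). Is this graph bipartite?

A valid 2-coloring puts {B, G, H, I} on one side and {A, C, D, E, F, J} on the other; every edge crosses between the two sides.

Yes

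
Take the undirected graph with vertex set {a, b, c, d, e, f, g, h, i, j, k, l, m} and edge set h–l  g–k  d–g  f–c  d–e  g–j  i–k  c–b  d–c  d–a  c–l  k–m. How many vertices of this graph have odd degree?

Degrees: a:1, b:1, c:4, d:4, e:1, f:1, g:3, h:1, i:1, j:1, k:3, l:2, m:1
Odd-degree vertices: a, b, e, f, g, h, i, j, k, m.

10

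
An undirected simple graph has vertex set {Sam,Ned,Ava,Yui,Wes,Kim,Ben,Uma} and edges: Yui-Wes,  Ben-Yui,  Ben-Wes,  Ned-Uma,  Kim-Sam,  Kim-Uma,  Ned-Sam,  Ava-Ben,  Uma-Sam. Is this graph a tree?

The graph has 8 vertices and 9 edges.
It is not connected, so it is not a tree.

No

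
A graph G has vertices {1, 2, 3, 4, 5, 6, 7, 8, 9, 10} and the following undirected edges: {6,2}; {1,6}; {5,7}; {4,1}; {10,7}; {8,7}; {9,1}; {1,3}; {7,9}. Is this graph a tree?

Yes

The graph has 10 vertices and 9 edges.
It is connected with exactly 9 edges, hence acyclic — it is a tree.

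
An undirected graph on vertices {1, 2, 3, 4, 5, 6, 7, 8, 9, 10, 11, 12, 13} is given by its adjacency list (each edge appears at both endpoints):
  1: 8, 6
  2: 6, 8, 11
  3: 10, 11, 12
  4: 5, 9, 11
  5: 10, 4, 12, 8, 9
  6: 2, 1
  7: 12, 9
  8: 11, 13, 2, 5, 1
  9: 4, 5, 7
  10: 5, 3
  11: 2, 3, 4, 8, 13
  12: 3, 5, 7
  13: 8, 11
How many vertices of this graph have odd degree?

Degrees: 1:2, 2:3, 3:3, 4:3, 5:5, 6:2, 7:2, 8:5, 9:3, 10:2, 11:5, 12:3, 13:2
Odd-degree vertices: 2, 3, 4, 5, 8, 9, 11, 12.

8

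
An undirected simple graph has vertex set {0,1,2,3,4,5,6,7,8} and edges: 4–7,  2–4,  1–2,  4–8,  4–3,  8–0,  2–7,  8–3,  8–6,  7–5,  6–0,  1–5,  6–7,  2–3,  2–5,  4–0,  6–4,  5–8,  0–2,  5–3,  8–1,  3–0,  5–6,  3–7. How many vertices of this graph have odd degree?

Degrees: 0:5, 1:3, 2:6, 3:6, 4:6, 5:6, 6:5, 7:5, 8:6
Odd-degree vertices: 0, 1, 6, 7.

4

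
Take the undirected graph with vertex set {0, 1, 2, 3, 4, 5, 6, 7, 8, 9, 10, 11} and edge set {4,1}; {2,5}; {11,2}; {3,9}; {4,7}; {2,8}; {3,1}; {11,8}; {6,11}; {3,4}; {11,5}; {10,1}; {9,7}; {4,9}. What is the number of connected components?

3

Component: {0}
Component: {2, 5, 6, 8, 11}
Component: {1, 3, 4, 7, 9, 10}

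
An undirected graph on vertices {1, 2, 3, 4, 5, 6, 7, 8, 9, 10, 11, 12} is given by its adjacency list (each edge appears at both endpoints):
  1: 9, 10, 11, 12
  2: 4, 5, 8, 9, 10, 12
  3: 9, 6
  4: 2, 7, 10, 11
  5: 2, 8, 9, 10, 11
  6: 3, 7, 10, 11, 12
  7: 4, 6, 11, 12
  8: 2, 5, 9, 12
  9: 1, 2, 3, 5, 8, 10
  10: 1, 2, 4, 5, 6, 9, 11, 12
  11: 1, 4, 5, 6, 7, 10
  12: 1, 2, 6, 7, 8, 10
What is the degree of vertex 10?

8

Neighbors of 10: 1, 2, 4, 5, 6, 9, 11, 12.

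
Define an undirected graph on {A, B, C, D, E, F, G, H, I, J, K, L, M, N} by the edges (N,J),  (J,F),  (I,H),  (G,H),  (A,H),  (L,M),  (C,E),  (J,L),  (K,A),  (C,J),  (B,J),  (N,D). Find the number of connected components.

2

Component: {A, G, H, I, K}
Component: {B, C, D, E, F, J, L, M, N}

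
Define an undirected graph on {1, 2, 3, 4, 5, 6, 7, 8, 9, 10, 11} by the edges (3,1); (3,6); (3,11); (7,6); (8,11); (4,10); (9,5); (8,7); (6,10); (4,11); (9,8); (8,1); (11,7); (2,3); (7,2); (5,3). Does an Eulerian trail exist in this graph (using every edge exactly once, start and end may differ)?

Degrees: 1:2, 2:2, 3:5, 4:2, 5:2, 6:3, 7:4, 8:4, 9:2, 10:2, 11:4
Odd-degree vertices: 3, 6 (2 total).
With 2 odd-degree vertices and all edges in one connected piece, an Eulerian trail exists (from 3 to 6).

Yes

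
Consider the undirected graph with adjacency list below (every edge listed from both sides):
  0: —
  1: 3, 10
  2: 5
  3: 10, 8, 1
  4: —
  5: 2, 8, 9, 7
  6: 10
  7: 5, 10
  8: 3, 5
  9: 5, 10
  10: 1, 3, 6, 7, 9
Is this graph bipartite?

No

1-3-10-1 is an odd cycle (length 3), and a bipartite graph can contain only even cycles.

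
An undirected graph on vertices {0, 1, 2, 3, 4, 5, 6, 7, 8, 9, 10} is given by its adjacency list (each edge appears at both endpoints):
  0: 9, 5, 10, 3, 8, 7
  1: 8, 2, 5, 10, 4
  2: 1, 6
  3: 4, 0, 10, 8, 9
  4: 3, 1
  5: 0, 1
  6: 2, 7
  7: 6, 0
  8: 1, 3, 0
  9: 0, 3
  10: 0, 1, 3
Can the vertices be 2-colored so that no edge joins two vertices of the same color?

No

The cycle 3-0-10-3 has length 3, which is odd, so the graph is not bipartite.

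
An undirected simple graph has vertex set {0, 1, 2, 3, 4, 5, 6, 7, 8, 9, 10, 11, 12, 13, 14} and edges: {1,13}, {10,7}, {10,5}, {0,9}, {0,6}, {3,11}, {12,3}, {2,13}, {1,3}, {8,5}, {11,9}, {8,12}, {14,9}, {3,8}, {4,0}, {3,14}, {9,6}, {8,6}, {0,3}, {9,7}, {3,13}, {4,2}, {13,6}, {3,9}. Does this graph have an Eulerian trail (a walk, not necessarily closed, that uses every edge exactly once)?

Degrees: 0:4, 1:2, 2:2, 3:8, 4:2, 5:2, 6:4, 7:2, 8:4, 9:6, 10:2, 11:2, 12:2, 13:4, 14:2
Odd-degree vertices: none (0 total).
The non-isolated vertices are connected and exactly 0 have odd degree, so an Eulerian trail exists.

Yes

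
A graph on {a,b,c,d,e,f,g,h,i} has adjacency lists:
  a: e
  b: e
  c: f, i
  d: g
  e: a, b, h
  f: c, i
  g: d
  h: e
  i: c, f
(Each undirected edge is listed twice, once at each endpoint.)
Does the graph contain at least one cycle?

Yes

The graph has 9 vertices, 7 edges, and 3 connected components.
One cycle is c-i-f-c.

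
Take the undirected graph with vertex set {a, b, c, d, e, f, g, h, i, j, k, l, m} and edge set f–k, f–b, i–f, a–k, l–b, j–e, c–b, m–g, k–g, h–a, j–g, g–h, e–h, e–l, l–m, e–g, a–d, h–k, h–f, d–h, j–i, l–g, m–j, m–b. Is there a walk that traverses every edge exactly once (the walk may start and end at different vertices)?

Yes

Degrees: a:3, b:4, c:1, d:2, e:4, f:4, g:6, h:6, i:2, j:4, k:4, l:4, m:4
Odd-degree vertices: a, c (2 total).
With 2 odd-degree vertices and all edges in one connected piece, an Eulerian trail exists (from a to c).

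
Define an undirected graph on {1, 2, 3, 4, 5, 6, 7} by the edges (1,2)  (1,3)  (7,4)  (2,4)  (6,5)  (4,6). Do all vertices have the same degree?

Degrees: 1:2, 2:2, 3:1, 4:3, 5:1, 6:2, 7:1
Degrees are not all equal (e.g. deg(3)=1 but deg(4)=3); not regular.

No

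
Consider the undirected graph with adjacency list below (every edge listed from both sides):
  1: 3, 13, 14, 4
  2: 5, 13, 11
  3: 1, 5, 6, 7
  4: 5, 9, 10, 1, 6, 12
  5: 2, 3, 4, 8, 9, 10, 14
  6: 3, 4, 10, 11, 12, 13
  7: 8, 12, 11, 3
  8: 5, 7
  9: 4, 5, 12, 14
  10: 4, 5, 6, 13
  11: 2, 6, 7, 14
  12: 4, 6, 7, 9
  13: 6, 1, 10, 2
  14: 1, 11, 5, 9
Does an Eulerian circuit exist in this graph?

No

Degrees: 1:4, 2:3, 3:4, 4:6, 5:7, 6:6, 7:4, 8:2, 9:4, 10:4, 11:4, 12:4, 13:4, 14:4
Vertices with odd degree: 2, 5. An Eulerian circuit requires all degrees even.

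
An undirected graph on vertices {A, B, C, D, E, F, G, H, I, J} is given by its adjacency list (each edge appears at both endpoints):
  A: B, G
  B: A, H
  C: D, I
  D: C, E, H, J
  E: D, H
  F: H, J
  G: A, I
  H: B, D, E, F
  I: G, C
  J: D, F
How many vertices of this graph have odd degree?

Degrees: A:2, B:2, C:2, D:4, E:2, F:2, G:2, H:4, I:2, J:2
Odd-degree vertices: none.

0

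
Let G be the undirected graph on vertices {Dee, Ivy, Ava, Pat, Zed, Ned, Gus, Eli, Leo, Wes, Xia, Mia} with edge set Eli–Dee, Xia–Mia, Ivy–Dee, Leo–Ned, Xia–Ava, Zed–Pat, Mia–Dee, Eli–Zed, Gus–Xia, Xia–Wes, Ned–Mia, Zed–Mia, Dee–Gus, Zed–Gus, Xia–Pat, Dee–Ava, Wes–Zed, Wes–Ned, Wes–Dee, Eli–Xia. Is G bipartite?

A valid 2-coloring puts {Ivy, Ava, Pat, Gus, Eli, Leo, Wes, Mia} on one side and {Dee, Zed, Ned, Xia} on the other; every edge crosses between the two sides.

Yes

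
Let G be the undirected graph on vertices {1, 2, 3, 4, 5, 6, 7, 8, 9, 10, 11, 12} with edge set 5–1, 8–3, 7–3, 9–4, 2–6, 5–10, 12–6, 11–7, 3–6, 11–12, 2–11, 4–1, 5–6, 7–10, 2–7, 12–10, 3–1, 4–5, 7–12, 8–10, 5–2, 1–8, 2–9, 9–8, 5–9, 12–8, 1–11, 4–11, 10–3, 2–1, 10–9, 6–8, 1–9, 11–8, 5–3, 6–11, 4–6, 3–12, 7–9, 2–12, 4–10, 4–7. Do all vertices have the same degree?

Degrees: 1:7, 2:7, 3:7, 4:7, 5:7, 6:7, 7:7, 8:7, 9:7, 10:7, 11:7, 12:7
Every vertex has degree 7, so the graph is 7-regular.

Yes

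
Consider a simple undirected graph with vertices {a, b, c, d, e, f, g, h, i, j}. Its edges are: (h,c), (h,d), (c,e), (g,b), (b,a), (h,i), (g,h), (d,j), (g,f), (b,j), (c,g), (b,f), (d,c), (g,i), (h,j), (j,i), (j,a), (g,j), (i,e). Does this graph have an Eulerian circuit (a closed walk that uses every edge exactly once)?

Degrees: a:2, b:4, c:4, d:3, e:2, f:2, g:6, h:5, i:4, j:6
d, h have odd degree; an Eulerian circuit needs every degree to be even, so none exists.

No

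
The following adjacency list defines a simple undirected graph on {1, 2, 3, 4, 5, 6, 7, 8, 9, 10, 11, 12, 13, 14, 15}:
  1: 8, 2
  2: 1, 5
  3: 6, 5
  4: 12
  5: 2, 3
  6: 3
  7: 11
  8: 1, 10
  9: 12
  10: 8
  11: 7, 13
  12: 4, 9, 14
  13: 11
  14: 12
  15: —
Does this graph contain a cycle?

No

|V| = 15, |E| = 11, number of components = 4.
A forest on 15 vertices with 4 components has exactly 11 edges, which matches — so no cycle.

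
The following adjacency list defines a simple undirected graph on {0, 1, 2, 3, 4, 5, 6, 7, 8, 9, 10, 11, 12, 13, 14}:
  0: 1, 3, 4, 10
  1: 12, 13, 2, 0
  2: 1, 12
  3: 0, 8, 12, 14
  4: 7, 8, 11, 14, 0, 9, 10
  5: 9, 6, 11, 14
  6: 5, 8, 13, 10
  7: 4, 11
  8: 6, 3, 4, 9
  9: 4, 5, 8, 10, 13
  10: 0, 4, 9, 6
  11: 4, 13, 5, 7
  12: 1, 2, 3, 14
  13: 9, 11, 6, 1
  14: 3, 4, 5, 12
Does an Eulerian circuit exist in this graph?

Degrees: 0:4, 1:4, 2:2, 3:4, 4:7, 5:4, 6:4, 7:2, 8:4, 9:5, 10:4, 11:4, 12:4, 13:4, 14:4
4, 9 have odd degree; an Eulerian circuit needs every degree to be even, so none exists.

No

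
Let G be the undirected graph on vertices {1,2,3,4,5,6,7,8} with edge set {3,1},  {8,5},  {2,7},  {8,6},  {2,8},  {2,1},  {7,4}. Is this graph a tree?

|V| = 8, |E| = 7.
Connected and |E| = |V| - 1, which characterizes a tree.

Yes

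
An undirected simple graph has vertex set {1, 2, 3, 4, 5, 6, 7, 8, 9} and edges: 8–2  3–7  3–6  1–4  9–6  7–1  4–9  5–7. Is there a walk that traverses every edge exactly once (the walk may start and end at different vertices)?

Degrees: 1:2, 2:1, 3:2, 4:2, 5:1, 6:2, 7:3, 8:1, 9:2
Odd-degree vertices: 2, 5, 7, 8 (4 total).
An Eulerian trail requires 0 or 2 odd-degree vertices; here there are 4.

No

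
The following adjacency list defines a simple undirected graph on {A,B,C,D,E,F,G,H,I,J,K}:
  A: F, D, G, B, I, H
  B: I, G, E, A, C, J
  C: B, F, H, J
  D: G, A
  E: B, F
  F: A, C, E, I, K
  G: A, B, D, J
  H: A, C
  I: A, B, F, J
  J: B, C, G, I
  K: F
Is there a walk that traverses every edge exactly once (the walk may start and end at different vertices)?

Yes

Degrees: A:6, B:6, C:4, D:2, E:2, F:5, G:4, H:2, I:4, J:4, K:1
Odd-degree vertices: F, K (2 total).
The non-isolated vertices are connected and exactly 2 have odd degree, so an Eulerian trail exists (from F to K).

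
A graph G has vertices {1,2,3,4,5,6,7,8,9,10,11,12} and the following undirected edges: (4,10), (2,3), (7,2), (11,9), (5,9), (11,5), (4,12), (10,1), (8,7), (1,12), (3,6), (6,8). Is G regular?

Degrees: 1:2, 2:2, 3:2, 4:2, 5:2, 6:2, 7:2, 8:2, 9:2, 10:2, 11:2, 12:2
All degrees equal 2; the graph is regular.

Yes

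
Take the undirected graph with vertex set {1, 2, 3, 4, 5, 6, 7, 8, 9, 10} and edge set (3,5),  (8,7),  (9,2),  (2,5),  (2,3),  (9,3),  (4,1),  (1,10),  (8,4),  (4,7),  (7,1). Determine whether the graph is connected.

Component: {6}
Component: {2, 3, 5, 9}
Component: {1, 4, 7, 8, 10}
No edge joins these 3 groups, so the graph is disconnected.

No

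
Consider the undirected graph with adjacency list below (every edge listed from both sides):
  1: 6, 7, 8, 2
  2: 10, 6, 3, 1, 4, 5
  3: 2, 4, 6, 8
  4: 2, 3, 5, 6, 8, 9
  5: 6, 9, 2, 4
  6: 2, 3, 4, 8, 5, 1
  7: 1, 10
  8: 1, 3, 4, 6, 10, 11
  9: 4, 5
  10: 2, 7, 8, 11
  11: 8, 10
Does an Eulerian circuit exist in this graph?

Degrees: 1:4, 2:6, 3:4, 4:6, 5:4, 6:6, 7:2, 8:6, 9:2, 10:4, 11:2
Every vertex has even degree and the edges form a single connected piece, so an Eulerian circuit exists.

Yes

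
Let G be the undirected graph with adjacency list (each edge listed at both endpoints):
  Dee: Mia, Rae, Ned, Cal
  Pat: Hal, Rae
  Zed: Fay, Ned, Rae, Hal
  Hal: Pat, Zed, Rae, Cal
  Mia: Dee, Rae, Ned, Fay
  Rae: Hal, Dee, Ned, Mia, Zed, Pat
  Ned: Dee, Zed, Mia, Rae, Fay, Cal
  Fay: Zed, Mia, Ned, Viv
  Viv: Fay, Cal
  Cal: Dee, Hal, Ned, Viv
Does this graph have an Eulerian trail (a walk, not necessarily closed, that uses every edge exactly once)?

Yes

Degrees: Dee:4, Pat:2, Zed:4, Hal:4, Mia:4, Rae:6, Ned:6, Fay:4, Viv:2, Cal:4
Odd-degree vertices: none (0 total).
The non-isolated vertices are connected and exactly 0 have odd degree, so an Eulerian trail exists.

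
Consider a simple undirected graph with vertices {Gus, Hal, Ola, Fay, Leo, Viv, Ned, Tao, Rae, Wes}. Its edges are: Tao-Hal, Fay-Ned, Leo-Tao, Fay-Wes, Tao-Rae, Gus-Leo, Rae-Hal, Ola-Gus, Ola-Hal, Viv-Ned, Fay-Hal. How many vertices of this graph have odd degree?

Degrees: Gus:2, Hal:4, Ola:2, Fay:3, Leo:2, Viv:1, Ned:2, Tao:3, Rae:2, Wes:1
Odd-degree vertices: Fay, Viv, Tao, Wes.

4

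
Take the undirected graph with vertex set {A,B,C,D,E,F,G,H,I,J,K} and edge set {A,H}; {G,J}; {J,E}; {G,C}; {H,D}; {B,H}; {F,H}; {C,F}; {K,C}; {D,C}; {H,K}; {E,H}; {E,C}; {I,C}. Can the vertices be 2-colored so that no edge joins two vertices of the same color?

Yes

A valid 2-coloring puts {C, H, J} on one side and {A, B, D, E, F, G, I, K} on the other; every edge crosses between the two sides.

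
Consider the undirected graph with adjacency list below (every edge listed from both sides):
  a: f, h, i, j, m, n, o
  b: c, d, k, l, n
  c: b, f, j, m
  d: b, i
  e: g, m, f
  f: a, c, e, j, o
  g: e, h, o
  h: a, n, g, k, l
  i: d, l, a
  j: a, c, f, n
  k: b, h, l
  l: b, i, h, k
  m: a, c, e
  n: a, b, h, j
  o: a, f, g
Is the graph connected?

Yes

Starting from a and exploring outward reaches every vertex (a, i, o, f, m, h, j, n, l, d, g, c, e, k, b); the graph is connected.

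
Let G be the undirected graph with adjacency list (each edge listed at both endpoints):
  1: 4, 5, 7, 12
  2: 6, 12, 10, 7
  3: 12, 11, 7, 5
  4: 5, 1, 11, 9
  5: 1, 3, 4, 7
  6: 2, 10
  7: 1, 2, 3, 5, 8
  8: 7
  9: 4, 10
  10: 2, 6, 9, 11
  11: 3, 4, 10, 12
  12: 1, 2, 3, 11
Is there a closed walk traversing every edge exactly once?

Degrees: 1:4, 2:4, 3:4, 4:4, 5:4, 6:2, 7:5, 8:1, 9:2, 10:4, 11:4, 12:4
7, 8 have odd degree; an Eulerian circuit needs every degree to be even, so none exists.

No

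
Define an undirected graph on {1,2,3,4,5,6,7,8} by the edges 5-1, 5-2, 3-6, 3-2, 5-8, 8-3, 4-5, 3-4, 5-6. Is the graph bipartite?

Partition the vertices as {3, 5, 7} vs {1, 2, 4, 6, 8}. Each listed edge has one endpoint in each part, so the graph is bipartite.

Yes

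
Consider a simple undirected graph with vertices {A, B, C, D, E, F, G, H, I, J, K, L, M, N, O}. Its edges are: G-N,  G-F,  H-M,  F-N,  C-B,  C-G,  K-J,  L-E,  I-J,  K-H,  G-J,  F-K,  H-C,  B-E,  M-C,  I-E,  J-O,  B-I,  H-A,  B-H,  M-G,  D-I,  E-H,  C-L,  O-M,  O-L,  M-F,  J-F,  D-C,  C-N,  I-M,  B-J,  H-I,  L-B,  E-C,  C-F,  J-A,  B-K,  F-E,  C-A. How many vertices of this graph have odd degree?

Degrees: A:3, B:7, C:10, D:2, E:6, F:7, G:5, H:7, I:6, J:7, K:4, L:4, M:6, N:3, O:3
Odd-degree vertices: A, B, F, G, H, J, N, O.

8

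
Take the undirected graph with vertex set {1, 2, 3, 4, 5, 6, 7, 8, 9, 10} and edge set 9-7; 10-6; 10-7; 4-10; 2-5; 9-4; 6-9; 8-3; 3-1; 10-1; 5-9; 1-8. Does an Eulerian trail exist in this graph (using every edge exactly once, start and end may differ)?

Degrees: 1:3, 2:1, 3:2, 4:2, 5:2, 6:2, 7:2, 8:2, 9:4, 10:4
Odd-degree vertices: 1, 2 (2 total).
The non-isolated vertices are connected and exactly 2 have odd degree, so an Eulerian trail exists (from 1 to 2).

Yes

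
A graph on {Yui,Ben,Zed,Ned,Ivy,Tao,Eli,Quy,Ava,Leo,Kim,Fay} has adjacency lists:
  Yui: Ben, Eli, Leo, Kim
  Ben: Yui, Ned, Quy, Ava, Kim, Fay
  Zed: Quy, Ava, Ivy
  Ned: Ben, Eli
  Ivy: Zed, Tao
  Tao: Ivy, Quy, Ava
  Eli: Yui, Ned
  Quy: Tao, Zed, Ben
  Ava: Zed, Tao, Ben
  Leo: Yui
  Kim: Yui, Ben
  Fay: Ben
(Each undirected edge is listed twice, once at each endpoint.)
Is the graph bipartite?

The cycle Yui-Kim-Ben-Yui has length 3, which is odd, so the graph is not bipartite.

No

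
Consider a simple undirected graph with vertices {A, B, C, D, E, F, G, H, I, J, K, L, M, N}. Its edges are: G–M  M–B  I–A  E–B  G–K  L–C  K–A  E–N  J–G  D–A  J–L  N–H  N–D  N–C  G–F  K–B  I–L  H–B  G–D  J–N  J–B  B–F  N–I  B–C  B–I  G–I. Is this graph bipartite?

A valid 2-coloring puts {C, D, E, F, H, I, J, K, M} on one side and {A, B, G, L, N} on the other; every edge crosses between the two sides.

Yes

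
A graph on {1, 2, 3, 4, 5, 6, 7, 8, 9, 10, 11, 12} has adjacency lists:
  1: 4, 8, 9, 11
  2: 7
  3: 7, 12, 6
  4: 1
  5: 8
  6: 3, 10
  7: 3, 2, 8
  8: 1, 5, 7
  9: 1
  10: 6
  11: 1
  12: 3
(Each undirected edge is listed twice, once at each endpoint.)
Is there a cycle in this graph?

|V| = 12, |E| = 11, number of components = 1.
A forest on 12 vertices with 1 component has exactly 11 edges, which matches — so no cycle.

No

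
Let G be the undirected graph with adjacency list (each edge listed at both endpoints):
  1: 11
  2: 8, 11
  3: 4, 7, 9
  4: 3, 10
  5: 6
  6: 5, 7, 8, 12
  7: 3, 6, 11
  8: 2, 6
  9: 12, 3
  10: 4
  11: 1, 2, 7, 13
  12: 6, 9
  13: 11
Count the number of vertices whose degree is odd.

6

Degrees: 1:1, 2:2, 3:3, 4:2, 5:1, 6:4, 7:3, 8:2, 9:2, 10:1, 11:4, 12:2, 13:1
Odd-degree vertices: 1, 3, 5, 7, 10, 13.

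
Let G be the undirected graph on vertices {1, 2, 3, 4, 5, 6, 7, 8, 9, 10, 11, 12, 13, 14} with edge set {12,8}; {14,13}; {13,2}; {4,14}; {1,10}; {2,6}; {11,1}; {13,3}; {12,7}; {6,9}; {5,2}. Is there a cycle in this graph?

No

The graph has 14 vertices, 11 edges, and 3 connected components.
A forest on 14 vertices with 3 components has exactly 11 edges, which matches — so no cycle.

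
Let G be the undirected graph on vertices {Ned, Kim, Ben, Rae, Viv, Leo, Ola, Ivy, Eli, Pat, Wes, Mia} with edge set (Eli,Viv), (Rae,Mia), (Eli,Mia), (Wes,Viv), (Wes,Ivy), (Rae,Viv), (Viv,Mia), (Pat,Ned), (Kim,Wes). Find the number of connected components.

5

Component: {Ben}
Component: {Leo}
Component: {Ola}
Component: {Ned, Pat}
Component: {Kim, Rae, Viv, Ivy, Eli, Wes, Mia}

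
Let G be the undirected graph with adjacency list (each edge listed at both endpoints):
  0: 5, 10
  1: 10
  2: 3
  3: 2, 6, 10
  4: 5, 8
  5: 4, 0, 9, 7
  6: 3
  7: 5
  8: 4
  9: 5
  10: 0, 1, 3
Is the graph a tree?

Yes

The graph has 11 vertices and 10 edges.
It is connected with exactly 10 edges, hence acyclic — it is a tree.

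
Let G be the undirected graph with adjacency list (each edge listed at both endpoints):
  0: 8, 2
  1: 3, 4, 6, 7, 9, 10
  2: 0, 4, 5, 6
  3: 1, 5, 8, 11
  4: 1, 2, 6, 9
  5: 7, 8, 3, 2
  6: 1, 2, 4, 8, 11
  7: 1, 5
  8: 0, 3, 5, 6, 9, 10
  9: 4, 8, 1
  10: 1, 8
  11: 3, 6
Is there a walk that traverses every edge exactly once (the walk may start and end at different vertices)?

Yes

Degrees: 0:2, 1:6, 2:4, 3:4, 4:4, 5:4, 6:5, 7:2, 8:6, 9:3, 10:2, 11:2
Odd-degree vertices: 6, 9 (2 total).
With 2 odd-degree vertices and all edges in one connected piece, an Eulerian trail exists (from 6 to 9).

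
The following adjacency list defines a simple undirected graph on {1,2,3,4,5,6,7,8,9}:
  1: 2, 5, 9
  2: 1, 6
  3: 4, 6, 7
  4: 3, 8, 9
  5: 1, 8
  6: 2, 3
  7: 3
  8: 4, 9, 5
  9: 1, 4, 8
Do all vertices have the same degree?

Degrees: 1:3, 2:2, 3:3, 4:3, 5:2, 6:2, 7:1, 8:3, 9:3
Degrees are not all equal (e.g. deg(7)=1 but deg(1)=3); not regular.

No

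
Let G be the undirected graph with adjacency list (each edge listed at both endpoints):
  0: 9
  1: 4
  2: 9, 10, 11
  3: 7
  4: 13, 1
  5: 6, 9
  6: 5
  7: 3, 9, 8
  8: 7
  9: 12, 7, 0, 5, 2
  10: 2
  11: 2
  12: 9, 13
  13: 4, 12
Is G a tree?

Yes

|V| = 14, |E| = 13.
It is connected with exactly 13 edges, hence acyclic — it is a tree.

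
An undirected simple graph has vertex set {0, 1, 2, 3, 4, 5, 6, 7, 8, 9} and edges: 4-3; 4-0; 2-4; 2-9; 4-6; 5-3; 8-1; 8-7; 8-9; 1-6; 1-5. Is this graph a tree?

The graph has 10 vertices and 11 edges.
Connected but with 11 > 9 edges, so it has a cycle and is not a tree.

No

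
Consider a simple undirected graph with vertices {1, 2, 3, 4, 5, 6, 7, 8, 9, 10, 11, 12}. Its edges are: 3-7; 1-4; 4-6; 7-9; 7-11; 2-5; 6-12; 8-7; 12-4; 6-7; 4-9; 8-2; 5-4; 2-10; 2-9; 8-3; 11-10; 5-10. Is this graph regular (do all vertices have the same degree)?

Degrees: 1:1, 2:4, 3:2, 4:5, 5:3, 6:3, 7:5, 8:3, 9:3, 10:3, 11:2, 12:2
Degrees are not all equal (e.g. deg(1)=1 but deg(4)=5); not regular.

No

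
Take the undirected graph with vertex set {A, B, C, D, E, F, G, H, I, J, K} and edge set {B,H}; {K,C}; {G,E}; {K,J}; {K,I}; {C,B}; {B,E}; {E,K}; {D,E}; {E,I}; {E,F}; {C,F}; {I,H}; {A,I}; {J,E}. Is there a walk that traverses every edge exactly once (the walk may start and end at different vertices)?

Degrees: A:1, B:3, C:3, D:1, E:7, F:2, G:1, H:2, I:4, J:2, K:4
Odd-degree vertices: A, B, C, D, E, G (6 total).
An Eulerian trail requires 0 or 2 odd-degree vertices; here there are 6.

No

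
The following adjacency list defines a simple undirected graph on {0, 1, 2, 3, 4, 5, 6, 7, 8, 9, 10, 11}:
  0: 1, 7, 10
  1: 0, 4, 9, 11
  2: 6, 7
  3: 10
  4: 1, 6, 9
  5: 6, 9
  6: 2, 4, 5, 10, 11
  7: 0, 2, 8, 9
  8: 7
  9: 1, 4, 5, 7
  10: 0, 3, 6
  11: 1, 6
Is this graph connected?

A breadth-first search from 0 visits 0, 7, 10, 1, 9, 2, 8, 3, 6, 4, 11, 5 — all 12 vertices — so the graph is connected.

Yes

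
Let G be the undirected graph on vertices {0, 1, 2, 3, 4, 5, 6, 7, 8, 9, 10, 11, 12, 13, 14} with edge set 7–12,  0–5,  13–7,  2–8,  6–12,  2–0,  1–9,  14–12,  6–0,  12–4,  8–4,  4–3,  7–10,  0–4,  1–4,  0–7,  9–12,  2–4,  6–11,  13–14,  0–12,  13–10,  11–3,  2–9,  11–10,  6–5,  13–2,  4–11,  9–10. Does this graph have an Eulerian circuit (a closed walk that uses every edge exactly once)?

No

Degrees: 0:6, 1:2, 2:5, 3:2, 4:7, 5:2, 6:4, 7:4, 8:2, 9:4, 10:4, 11:4, 12:6, 13:4, 14:2
2, 4 have odd degree; an Eulerian circuit needs every degree to be even, so none exists.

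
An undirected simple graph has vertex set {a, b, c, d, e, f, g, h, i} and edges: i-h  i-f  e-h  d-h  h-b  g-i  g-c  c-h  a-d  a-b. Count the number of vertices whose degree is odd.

4

Degrees: a:2, b:2, c:2, d:2, e:1, f:1, g:2, h:5, i:3
Odd-degree vertices: e, f, h, i.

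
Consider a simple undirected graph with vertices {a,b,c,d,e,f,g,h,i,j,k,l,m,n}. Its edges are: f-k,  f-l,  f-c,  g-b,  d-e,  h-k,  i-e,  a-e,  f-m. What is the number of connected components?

5

Component: {j}
Component: {n}
Component: {b, g}
Component: {a, d, e, i}
Component: {c, f, h, k, l, m}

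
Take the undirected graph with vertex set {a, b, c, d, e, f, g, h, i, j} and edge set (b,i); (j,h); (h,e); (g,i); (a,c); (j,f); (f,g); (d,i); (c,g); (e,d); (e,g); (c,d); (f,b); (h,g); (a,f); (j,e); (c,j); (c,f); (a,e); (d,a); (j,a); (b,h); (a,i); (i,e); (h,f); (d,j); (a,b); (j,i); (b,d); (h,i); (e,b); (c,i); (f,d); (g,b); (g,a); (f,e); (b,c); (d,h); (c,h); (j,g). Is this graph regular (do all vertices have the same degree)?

Degrees: a:8, b:8, c:8, d:8, e:8, f:8, g:8, h:8, i:8, j:8
Every vertex has degree 8, so the graph is 8-regular.

Yes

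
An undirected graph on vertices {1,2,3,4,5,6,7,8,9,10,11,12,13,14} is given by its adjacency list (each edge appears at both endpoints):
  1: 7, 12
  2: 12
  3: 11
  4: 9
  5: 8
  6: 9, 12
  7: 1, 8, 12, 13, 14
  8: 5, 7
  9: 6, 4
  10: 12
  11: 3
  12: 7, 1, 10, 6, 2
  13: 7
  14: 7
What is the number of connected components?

Component: {3, 11}
Component: {1, 2, 4, 5, 6, 7, 8, 9, 10, 12, 13, 14}

2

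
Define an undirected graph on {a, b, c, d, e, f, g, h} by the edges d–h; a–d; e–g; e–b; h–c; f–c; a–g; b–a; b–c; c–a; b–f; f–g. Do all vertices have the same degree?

Degrees: a:4, b:4, c:4, d:2, e:2, f:3, g:3, h:2
Degrees are not all equal (e.g. deg(d)=2 but deg(a)=4); not regular.

No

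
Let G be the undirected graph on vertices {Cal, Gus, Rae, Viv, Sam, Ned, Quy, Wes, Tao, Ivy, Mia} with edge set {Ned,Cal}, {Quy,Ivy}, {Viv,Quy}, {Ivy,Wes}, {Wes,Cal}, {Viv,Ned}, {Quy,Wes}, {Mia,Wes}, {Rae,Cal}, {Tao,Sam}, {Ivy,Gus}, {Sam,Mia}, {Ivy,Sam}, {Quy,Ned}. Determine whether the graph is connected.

A breadth-first search from Cal visits Cal, Rae, Wes, Ned, Ivy, Quy, Mia, Viv, Sam, Gus, Tao — all 11 vertices — so the graph is connected.

Yes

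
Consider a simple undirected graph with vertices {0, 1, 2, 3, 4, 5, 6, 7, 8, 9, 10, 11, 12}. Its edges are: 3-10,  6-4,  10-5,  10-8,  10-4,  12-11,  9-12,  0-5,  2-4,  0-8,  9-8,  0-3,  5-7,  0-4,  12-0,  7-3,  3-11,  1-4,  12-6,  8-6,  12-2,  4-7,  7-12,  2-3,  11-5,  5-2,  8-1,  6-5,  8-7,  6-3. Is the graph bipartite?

Yes

Partition the vertices as {3, 4, 5, 8, 12} vs {0, 1, 2, 6, 7, 9, 10, 11}. Each listed edge has one endpoint in each part, so the graph is bipartite.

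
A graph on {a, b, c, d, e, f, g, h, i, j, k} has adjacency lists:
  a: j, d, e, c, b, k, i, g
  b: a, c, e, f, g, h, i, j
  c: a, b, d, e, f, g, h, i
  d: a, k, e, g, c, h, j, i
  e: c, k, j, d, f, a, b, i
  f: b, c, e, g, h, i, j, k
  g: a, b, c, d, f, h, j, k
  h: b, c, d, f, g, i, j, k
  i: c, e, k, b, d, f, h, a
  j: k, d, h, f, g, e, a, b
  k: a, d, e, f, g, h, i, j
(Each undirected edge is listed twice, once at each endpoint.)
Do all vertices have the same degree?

Yes

Degrees: a:8, b:8, c:8, d:8, e:8, f:8, g:8, h:8, i:8, j:8, k:8
Every vertex has degree 8, so the graph is 8-regular.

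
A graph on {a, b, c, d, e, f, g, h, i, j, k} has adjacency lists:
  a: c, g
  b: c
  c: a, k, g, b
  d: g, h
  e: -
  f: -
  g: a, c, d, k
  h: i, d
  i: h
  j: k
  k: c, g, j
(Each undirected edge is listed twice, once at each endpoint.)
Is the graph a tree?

The graph has 11 vertices and 10 edges.
It splits into 3 components, so it cannot be a tree.

No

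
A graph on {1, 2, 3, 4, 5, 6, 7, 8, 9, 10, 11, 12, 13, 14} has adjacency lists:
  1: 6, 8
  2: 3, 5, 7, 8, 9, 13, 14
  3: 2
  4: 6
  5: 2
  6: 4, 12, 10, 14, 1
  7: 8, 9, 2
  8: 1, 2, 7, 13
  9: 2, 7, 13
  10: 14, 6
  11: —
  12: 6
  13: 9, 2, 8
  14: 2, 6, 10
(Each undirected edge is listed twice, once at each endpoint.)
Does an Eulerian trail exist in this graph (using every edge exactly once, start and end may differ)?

Degrees: 1:2, 2:7, 3:1, 4:1, 5:1, 6:5, 7:3, 8:4, 9:3, 10:2, 11:0, 12:1, 13:3, 14:3
Odd-degree vertices: 2, 3, 4, 5, 6, 7, 9, 12, 13, 14 (10 total).
An Eulerian trail requires 0 or 2 odd-degree vertices; here there are 10.

No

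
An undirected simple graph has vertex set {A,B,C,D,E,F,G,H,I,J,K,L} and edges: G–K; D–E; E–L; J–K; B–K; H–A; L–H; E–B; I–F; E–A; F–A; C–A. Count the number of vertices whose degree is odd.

6

Degrees: A:4, B:2, C:1, D:1, E:4, F:2, G:1, H:2, I:1, J:1, K:3, L:2
Odd-degree vertices: C, D, G, I, J, K.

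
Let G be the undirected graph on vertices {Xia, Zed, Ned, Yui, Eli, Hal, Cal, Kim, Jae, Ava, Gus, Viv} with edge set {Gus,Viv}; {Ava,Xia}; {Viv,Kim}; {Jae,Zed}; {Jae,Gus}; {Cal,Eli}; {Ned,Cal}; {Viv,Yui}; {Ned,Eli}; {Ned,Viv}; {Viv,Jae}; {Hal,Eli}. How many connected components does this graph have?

Component: {Xia, Ava}
Component: {Zed, Ned, Yui, Eli, Hal, Cal, Kim, Jae, Gus, Viv}

2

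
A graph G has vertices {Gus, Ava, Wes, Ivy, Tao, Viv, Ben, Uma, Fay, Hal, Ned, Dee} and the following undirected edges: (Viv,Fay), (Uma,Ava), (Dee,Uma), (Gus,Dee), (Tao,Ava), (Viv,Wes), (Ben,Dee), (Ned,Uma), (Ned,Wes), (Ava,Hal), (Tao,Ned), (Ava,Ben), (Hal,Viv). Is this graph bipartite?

Partition the vertices as {Ava, Ivy, Viv, Ned, Dee} vs {Gus, Wes, Tao, Ben, Uma, Fay, Hal}. Each listed edge has one endpoint in each part, so the graph is bipartite.

Yes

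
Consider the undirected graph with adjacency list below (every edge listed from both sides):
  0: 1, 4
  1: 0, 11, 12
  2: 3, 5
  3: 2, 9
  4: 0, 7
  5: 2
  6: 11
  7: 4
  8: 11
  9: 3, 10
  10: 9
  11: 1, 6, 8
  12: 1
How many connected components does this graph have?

2

Component: {2, 3, 5, 9, 10}
Component: {0, 1, 4, 6, 7, 8, 11, 12}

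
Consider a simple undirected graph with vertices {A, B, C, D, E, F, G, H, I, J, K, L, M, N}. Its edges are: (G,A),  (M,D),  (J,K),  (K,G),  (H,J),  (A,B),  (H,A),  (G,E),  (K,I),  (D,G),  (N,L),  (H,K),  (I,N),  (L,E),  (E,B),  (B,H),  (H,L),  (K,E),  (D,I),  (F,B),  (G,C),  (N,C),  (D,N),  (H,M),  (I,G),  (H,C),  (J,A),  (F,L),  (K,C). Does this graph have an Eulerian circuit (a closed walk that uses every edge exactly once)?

No

Degrees: A:4, B:4, C:4, D:4, E:4, F:2, G:6, H:7, I:4, J:3, K:6, L:4, M:2, N:4
Vertices with odd degree: H, J. An Eulerian circuit requires all degrees even.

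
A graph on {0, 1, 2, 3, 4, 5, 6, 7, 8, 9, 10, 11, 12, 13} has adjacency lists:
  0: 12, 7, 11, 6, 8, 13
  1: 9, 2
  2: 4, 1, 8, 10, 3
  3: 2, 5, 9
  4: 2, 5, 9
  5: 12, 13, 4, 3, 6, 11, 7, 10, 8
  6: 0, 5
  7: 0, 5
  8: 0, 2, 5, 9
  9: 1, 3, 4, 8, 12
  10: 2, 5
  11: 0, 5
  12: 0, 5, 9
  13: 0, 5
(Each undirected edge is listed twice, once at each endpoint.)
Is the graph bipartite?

Yes

Color {1, 3, 4, 6, 7, 8, 10, 11, 12, 13} black and {0, 2, 5, 9} white. No edge joins two same-colored vertices, so the graph is bipartite.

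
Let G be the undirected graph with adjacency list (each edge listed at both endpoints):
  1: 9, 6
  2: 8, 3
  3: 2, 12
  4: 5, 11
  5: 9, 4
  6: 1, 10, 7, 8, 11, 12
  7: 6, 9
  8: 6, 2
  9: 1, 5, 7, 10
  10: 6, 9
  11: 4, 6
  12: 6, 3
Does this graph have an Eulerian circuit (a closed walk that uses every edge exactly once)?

Yes

Degrees: 1:2, 2:2, 3:2, 4:2, 5:2, 6:6, 7:2, 8:2, 9:4, 10:2, 11:2, 12:2
Every vertex has even degree and the edges form a single connected piece, so an Eulerian circuit exists.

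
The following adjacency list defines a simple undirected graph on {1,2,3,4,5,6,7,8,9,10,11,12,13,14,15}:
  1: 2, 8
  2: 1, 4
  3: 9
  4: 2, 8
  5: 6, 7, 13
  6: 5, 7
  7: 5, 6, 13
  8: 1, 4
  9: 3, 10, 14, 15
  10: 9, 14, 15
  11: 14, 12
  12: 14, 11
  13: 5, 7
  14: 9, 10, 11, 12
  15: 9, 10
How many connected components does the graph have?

Component: {1, 2, 4, 8}
Component: {5, 6, 7, 13}
Component: {3, 9, 10, 11, 12, 14, 15}

3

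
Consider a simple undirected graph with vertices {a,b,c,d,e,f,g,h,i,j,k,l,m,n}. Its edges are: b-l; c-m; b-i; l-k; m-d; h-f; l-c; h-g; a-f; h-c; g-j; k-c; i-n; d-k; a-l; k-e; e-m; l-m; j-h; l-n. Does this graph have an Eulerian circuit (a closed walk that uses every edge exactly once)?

Yes

Degrees: a:2, b:2, c:4, d:2, e:2, f:2, g:2, h:4, i:2, j:2, k:4, l:6, m:4, n:2
Every vertex has even degree and the edges form a single connected piece, so an Eulerian circuit exists.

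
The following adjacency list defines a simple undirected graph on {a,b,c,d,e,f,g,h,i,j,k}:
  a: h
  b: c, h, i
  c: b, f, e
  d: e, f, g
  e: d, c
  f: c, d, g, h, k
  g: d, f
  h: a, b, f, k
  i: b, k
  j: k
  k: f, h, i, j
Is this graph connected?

Yes

Starting from a and exploring outward reaches every vertex (a, h, k, b, f, j, i, c, d, g, e); the graph is connected.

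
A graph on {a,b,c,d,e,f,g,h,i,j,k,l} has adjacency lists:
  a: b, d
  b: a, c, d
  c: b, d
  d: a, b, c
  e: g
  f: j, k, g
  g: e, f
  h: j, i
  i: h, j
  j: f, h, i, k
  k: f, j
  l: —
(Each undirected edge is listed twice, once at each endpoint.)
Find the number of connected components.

Component: {l}
Component: {a, b, c, d}
Component: {e, f, g, h, i, j, k}

3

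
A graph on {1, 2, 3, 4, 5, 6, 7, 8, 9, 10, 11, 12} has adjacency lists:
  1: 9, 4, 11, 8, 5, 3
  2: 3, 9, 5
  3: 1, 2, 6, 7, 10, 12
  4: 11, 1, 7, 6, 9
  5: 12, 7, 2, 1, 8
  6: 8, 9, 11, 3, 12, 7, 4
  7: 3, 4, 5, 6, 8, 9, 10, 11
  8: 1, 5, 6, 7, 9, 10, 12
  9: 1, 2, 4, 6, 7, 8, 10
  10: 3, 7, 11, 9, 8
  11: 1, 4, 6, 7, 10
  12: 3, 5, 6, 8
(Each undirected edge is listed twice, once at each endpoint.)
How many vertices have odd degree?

Degrees: 1:6, 2:3, 3:6, 4:5, 5:5, 6:7, 7:8, 8:7, 9:7, 10:5, 11:5, 12:4
Odd-degree vertices: 2, 4, 5, 6, 8, 9, 10, 11.

8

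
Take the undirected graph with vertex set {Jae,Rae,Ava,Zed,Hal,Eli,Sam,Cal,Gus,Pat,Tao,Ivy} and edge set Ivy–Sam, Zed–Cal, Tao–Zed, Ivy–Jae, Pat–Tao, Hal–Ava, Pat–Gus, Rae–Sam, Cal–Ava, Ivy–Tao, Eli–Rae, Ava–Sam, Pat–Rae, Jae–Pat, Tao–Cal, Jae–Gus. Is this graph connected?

A breadth-first search from Jae visits Jae, Pat, Gus, Ivy, Rae, Tao, Sam, Eli, Cal, Zed, Ava, Hal — all 12 vertices — so the graph is connected.

Yes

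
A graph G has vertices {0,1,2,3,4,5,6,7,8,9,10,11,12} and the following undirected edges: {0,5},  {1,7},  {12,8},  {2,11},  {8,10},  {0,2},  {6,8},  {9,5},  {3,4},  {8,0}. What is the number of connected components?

3

Component: {1, 7}
Component: {3, 4}
Component: {0, 2, 5, 6, 8, 9, 10, 11, 12}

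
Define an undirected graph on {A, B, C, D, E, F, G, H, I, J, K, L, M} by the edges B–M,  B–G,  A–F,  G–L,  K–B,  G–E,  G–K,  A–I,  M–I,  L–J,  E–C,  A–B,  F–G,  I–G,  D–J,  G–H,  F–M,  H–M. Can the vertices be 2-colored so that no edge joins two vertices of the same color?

The cycle K-G-B-K has length 3, which is odd, so the graph is not bipartite.

No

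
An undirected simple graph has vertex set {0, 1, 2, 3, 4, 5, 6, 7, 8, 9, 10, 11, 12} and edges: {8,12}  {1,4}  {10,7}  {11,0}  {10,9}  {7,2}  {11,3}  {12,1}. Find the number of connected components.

5

Component: {5}
Component: {6}
Component: {0, 3, 11}
Component: {1, 4, 8, 12}
Component: {2, 7, 9, 10}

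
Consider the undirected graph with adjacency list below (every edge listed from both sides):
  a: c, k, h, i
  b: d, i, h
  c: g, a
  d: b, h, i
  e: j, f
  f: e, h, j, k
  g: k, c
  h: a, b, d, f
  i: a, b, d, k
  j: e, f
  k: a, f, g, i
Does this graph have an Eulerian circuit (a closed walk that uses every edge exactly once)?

No

Degrees: a:4, b:3, c:2, d:3, e:2, f:4, g:2, h:4, i:4, j:2, k:4
b, d have odd degree; an Eulerian circuit needs every degree to be even, so none exists.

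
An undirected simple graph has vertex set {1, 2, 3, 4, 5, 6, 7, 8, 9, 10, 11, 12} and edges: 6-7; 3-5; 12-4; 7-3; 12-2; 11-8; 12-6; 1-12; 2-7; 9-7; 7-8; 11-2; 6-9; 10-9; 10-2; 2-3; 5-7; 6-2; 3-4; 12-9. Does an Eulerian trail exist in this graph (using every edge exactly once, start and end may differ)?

Yes

Degrees: 1:1, 2:6, 3:4, 4:2, 5:2, 6:4, 7:6, 8:2, 9:4, 10:2, 11:2, 12:5
Odd-degree vertices: 1, 12 (2 total).
The non-isolated vertices are connected and exactly 2 have odd degree, so an Eulerian trail exists (from 1 to 12).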